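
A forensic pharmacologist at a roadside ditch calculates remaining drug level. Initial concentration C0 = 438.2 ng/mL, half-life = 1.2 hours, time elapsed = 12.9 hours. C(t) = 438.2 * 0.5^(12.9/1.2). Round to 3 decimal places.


Drug concentration decay:
Number of half-lives = t / t_half = 12.9 / 1.2 = 10.75
Decay factor = 0.5^10.75 = 0.00058067
C(t) = 438.2 * 0.00058067 = 0.254 ng/mL

0.254


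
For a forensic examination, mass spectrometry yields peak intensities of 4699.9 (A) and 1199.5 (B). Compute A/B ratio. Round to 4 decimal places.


Spectral peak ratio:
Peak A = 4699.9 counts
Peak B = 1199.5 counts
Ratio = 4699.9 / 1199.5 = 3.9182

3.9182


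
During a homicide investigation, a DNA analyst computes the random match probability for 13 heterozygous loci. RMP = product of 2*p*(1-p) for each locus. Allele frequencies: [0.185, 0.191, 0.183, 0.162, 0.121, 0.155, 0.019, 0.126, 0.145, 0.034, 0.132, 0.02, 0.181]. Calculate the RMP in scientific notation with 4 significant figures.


Computing RMP for 13 loci:
Locus 1: 2 * 0.185 * 0.815 = 0.30155
Locus 2: 2 * 0.191 * 0.809 = 0.309038
Locus 3: 2 * 0.183 * 0.817 = 0.299022
Locus 4: 2 * 0.162 * 0.838 = 0.271512
Locus 5: 2 * 0.121 * 0.879 = 0.212718
Locus 6: 2 * 0.155 * 0.845 = 0.26195
Locus 7: 2 * 0.019 * 0.981 = 0.037278
Locus 8: 2 * 0.126 * 0.874 = 0.220248
Locus 9: 2 * 0.145 * 0.855 = 0.24795
Locus 10: 2 * 0.034 * 0.966 = 0.065688
Locus 11: 2 * 0.132 * 0.868 = 0.229152
Locus 12: 2 * 0.02 * 0.98 = 0.0392
Locus 13: 2 * 0.181 * 0.819 = 0.296478
RMP = 1.501e-10

1.501e-10


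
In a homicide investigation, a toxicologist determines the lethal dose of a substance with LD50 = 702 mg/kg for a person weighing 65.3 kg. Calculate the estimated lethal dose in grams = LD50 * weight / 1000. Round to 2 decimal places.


Lethal dose calculation:
Lethal dose = LD50 * body_weight / 1000
= 702 * 65.3 / 1000
= 45840.6 / 1000
= 45.84 g

45.84


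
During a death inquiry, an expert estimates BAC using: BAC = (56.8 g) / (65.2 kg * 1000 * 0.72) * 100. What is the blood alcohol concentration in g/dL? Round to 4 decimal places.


Applying the Widmark formula:
BAC = (dose_g / (body_wt * 1000 * r)) * 100
Denominator = 65.2 * 1000 * 0.72 = 46944
BAC = (56.8 / 46944) * 100
BAC = 0.1210 g/dL

0.1210


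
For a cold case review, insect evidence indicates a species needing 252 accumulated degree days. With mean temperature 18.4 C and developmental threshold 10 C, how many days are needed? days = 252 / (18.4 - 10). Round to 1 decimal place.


Insect development time:
Effective temperature = avg_temp - T_base = 18.4 - 10 = 8.4 C
Days = ADD / effective_temp = 252 / 8.4 = 30.0 days

30.0


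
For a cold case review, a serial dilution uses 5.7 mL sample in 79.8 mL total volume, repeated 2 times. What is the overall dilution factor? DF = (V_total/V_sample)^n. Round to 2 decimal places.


Dilution factor calculation:
Single dilution = V_total / V_sample = 79.8 / 5.7 ≈ 14
Number of dilutions = 2
Total DF = (79.8 / 5.7)^2 (full precision, rounded at the end) = 196.00

196.00


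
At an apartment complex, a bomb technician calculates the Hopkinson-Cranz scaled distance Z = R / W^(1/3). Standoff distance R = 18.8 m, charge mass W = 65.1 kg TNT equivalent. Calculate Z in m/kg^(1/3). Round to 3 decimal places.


Scaled distance calculation:
W^(1/3) = 65.1^(1/3) = 4.022787
Z = R / W^(1/3) = 18.8 / 4.022787
Z = 4.673 m/kg^(1/3)

4.673


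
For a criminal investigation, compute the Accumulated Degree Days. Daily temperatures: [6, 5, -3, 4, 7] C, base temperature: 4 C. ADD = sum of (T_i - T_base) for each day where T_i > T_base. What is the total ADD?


Computing ADD day by day:
Day 1: max(0, 6 - 4) = 2
Day 2: max(0, 5 - 4) = 1
Day 3: max(0, -3 - 4) = 0
Day 4: max(0, 4 - 4) = 0
Day 5: max(0, 7 - 4) = 3
Total ADD = 6

6


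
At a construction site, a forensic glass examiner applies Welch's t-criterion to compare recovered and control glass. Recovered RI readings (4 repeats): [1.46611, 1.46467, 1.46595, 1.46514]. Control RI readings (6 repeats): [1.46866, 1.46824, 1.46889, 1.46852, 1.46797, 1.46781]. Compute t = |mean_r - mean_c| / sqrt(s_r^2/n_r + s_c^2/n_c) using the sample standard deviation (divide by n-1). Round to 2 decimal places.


Welch's t-criterion for glass RI comparison:
Recovered mean = sum / n_r = 5.86187 / 4 = 1.4654675
Control mean = sum / n_c = 8.81009 / 6 = 1.4683483
Recovered sample variance s_r^2 = 4.62958e-07
Control sample variance s_c^2 = 1.72937e-07
Welch SE (unpooled) = sqrt(s_r^2/n_r + s_c^2/n_c) = sqrt(1.1574e-07 + 2.88228e-08) = sqrt(1.44563e-07) = 0.000380214
|mean_r - mean_c| = 0.00288083
t = 0.00288083 / 0.000380214 = 7.58

7.58


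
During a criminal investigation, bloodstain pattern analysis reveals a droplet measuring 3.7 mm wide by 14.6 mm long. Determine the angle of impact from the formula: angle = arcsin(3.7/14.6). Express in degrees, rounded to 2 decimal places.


Blood spatter impact angle calculation:
width / length = 3.7 / 14.6 = 0.253425
angle = arcsin(0.253425)
angle = 14.68 degrees

14.68


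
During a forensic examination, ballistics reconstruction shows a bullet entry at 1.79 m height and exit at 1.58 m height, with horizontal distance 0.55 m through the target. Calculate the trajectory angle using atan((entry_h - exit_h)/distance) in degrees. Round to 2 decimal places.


Bullet trajectory angle:
Height difference = 1.79 - 1.58 = 0.21 m
angle = atan(0.21 / 0.55)
angle = atan(0.381818)
angle = 20.90 degrees

20.90


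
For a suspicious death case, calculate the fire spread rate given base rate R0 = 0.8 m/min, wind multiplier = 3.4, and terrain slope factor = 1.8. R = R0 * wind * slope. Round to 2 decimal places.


Fire spread rate calculation:
R = R0 * wind_factor * slope_factor
= 0.8 * 3.4 * 1.8
= 2.72 * 1.8
= 4.90 m/min

4.90


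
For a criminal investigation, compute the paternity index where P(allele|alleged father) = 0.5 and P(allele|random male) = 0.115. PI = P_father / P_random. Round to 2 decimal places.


Paternity Index calculation:
PI = P(allele|father) / P(allele|random)
PI = 0.5 / 0.115
PI = 4.35

4.35


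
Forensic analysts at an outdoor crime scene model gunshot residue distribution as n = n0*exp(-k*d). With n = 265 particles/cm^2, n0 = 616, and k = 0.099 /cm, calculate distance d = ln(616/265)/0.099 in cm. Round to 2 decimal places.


GSR distance calculation:
n0/n = 616 / 265 = 2.324528
ln(n0/n) = 0.843517
d = 0.843517 / 0.099 = 8.52 cm

8.52


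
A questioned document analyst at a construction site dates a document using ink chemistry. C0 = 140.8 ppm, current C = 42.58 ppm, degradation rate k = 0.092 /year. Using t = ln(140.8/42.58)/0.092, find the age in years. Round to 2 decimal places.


Document age estimation:
C0/C = 140.8 / 42.58 = 3.306717
ln(C0/C) = 1.195956
t = 1.195956 / 0.092 = 13.00 years

13.00


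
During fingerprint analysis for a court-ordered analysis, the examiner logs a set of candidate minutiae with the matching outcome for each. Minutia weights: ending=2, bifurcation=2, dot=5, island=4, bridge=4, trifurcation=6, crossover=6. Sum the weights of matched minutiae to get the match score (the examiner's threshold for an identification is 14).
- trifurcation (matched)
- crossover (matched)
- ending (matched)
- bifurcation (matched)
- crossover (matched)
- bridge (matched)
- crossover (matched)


Weighted minutiae match score:
  trifurcation: matched, +6 (running total 6)
  crossover: matched, +6 (running total 12)
  ending: matched, +2 (running total 14)
  bifurcation: matched, +2 (running total 16)
  crossover: matched, +6 (running total 22)
  bridge: matched, +4 (running total 26)
  crossover: matched, +6 (running total 32)
Total score = 32
Threshold = 14; verdict = identification

32


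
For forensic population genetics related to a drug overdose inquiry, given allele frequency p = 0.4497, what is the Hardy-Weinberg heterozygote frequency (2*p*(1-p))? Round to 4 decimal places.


Hardy-Weinberg heterozygote frequency:
q = 1 - p = 1 - 0.4497 = 0.5503
2pq = 2 * 0.4497 * 0.5503 = 0.4949

0.4949


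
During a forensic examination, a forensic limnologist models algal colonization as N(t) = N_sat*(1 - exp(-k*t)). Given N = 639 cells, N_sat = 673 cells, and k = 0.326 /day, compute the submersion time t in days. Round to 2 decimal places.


PMSI from diatom colonization curve:
N / N_sat = 639 / 673 = 0.94948
1 - N/N_sat = 0.05052
ln(1 - N/N_sat) = -2.985386
t = -ln(1 - N/N_sat) / k = -(-2.985386) / 0.326 = 9.16 days

9.16


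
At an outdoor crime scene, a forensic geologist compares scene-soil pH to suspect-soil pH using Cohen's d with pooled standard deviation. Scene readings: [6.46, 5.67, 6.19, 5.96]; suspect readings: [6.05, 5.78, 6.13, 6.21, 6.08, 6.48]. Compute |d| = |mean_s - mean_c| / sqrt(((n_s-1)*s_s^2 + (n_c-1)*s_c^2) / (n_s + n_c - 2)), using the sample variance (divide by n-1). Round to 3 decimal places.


Pooled-variance Cohen's d for soil pH comparison:
Scene mean = 24.28 / 4 = 6.07
Suspect mean = 36.73 / 6 = 6.121667
Scene sample variance s_s^2 = 0.112867
Suspect sample variance s_c^2 = 0.051977
Pooled variance = ((n_s-1)*s_s^2 + (n_c-1)*s_c^2) / (n_s + n_c - 2) = 0.07481
Pooled SD = sqrt(0.07481) = 0.273514
Mean difference = -0.051667
|d| = |-0.051667| / 0.273514 = 0.189

0.189


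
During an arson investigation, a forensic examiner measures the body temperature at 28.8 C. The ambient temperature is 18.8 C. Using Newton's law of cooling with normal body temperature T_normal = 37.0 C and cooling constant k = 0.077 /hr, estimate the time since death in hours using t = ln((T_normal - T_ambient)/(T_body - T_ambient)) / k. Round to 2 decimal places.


Using Newton's law of cooling:
t = ln((T_normal - T_ambient) / (T_body - T_ambient)) / k
T_normal - T_ambient = 18.2
T_body - T_ambient = 10.0
Ratio = 1.82
ln(ratio) = 0.598837
t = 0.598837 / 0.077 = 7.78 hours

7.78


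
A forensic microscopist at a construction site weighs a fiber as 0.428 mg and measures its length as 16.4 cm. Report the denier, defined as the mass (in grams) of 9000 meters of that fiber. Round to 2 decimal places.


Denier calculation:
Mass in grams = 0.428 mg / 1000 = 0.000428 g
Length in meters = 16.4 cm / 100 = 0.164 m
Linear density = mass / length = 0.000428 / 0.164 = 0.00260976 g/m
Denier = (g/m) * 9000 = 0.00260976 * 9000 = 23.49

23.49


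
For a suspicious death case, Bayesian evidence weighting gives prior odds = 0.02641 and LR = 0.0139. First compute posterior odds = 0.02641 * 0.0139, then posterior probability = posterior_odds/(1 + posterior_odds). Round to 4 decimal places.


Bayesian evidence evaluation:
Posterior odds = prior_odds * LR = 0.02641 * 0.0139 = 0.000367099
Posterior probability = posterior_odds / (1 + posterior_odds)
= 0.000367099 / (1 + 0.000367099)
= 0.000367099 / 1.000367099
= 0.0004

0.0004


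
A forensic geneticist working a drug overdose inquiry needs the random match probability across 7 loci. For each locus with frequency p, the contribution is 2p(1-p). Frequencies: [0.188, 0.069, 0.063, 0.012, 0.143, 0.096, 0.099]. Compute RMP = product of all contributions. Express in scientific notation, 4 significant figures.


Computing RMP for 7 loci:
Locus 1: 2 * 0.188 * 0.812 = 0.305312
Locus 2: 2 * 0.069 * 0.931 = 0.128478
Locus 3: 2 * 0.063 * 0.937 = 0.118062
Locus 4: 2 * 0.012 * 0.988 = 0.023712
Locus 5: 2 * 0.143 * 0.857 = 0.245102
Locus 6: 2 * 0.096 * 0.904 = 0.173568
Locus 7: 2 * 0.099 * 0.901 = 0.178398
RMP = 8.334e-07

8.334e-07


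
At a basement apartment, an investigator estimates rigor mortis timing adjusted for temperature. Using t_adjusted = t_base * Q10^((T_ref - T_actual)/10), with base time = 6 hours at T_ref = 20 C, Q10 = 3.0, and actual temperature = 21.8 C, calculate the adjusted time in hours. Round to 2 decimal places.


Rigor mortis time adjustment:
Exponent = (T_ref - T_actual) / 10 = (20 - 21.8) / 10 = -0.18
Q10 factor = 3.0^-0.18 = 0.82057
t_adjusted = 6 * 0.82057 = 4.92 hours

4.92


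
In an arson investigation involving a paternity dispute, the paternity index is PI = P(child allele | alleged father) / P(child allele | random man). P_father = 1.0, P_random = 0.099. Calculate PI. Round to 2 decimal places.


Paternity Index calculation:
PI = P(allele|father) / P(allele|random)
PI = 1.0 / 0.099
PI = 10.10

10.10


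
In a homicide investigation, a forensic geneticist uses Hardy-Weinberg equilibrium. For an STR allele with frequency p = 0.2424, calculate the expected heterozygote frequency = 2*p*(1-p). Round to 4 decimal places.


Hardy-Weinberg heterozygote frequency:
q = 1 - p = 1 - 0.2424 = 0.7576
2pq = 2 * 0.2424 * 0.7576 = 0.3673

0.3673


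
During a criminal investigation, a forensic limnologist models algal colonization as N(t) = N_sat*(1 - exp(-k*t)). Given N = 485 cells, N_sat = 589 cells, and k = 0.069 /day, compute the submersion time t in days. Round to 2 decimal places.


PMSI from diatom colonization curve:
N / N_sat = 485 / 589 = 0.82343
1 - N/N_sat = 0.17657
ln(1 - N/N_sat) = -1.734038
t = -ln(1 - N/N_sat) / k = -(-1.734038) / 0.069 = 25.13 days

25.13


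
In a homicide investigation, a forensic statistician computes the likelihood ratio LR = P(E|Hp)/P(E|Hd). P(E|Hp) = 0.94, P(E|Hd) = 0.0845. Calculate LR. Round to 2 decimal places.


Likelihood ratio calculation:
LR = P(E|Hp) / P(E|Hd)
LR = 0.94 / 0.0845
LR = 11.12

11.12


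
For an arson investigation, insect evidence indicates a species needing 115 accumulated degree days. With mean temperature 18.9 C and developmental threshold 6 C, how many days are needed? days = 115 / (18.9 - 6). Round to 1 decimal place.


Insect development time:
Effective temperature = avg_temp - T_base = 18.9 - 6 = 12.9 C
Days = ADD / effective_temp = 115 / 12.9 = 8.9 days

8.9


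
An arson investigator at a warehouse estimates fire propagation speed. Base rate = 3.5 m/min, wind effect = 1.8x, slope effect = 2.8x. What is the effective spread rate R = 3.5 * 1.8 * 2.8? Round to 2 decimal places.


Fire spread rate calculation:
R = R0 * wind_factor * slope_factor
= 3.5 * 1.8 * 2.8
= 6.3 * 2.8
= 17.64 m/min

17.64


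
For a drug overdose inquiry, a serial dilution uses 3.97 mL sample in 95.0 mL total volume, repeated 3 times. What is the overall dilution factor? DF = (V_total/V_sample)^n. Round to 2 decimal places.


Dilution factor calculation:
Single dilution = V_total / V_sample = 95.0 / 3.97 ≈ 23.929471
Number of dilutions = 3
Total DF = (95.0 / 3.97)^3 (full precision, rounded at the end) = 13702.48

13702.48


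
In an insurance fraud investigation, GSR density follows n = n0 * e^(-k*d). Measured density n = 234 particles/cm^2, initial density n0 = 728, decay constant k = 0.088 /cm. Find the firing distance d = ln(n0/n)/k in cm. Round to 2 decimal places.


GSR distance calculation:
n0/n = 728 / 234 = 3.111111
ln(n0/n) = 1.13498
d = 1.13498 / 0.088 = 12.90 cm

12.90


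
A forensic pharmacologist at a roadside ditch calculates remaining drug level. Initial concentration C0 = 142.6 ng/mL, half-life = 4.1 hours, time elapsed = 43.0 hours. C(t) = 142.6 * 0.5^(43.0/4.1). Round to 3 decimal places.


Drug concentration decay:
Number of half-lives = t / t_half = 43.0 / 4.1 = 10.487805
Decay factor = 0.5^10.487805 = 0.0006964
C(t) = 142.6 * 0.0006964 = 0.099 ng/mL

0.099


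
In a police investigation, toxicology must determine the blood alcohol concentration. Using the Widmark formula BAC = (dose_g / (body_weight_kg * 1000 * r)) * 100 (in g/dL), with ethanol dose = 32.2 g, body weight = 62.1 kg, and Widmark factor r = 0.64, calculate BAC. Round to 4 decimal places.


Applying the Widmark formula:
BAC = (dose_g / (body_wt * 1000 * r)) * 100
Denominator = 62.1 * 1000 * 0.64 = 39744
BAC = (32.2 / 39744) * 100
BAC = 0.0810 g/dL

0.0810


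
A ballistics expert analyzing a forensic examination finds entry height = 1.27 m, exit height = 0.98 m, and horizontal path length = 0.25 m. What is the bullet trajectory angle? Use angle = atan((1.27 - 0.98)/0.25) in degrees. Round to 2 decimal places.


Bullet trajectory angle:
Height difference = 1.27 - 0.98 = 0.29 m
angle = atan(0.29 / 0.25)
angle = atan(1.16)
angle = 49.24 degrees

49.24


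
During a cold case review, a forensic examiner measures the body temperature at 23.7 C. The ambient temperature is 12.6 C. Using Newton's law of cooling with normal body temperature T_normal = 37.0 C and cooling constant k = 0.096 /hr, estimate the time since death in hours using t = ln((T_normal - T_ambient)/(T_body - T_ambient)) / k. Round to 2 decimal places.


Using Newton's law of cooling:
t = ln((T_normal - T_ambient) / (T_body - T_ambient)) / k
T_normal - T_ambient = 24.4
T_body - T_ambient = 11.1
Ratio = 2.198198
ln(ratio) = 0.787638
t = 0.787638 / 0.096 = 8.20 hours

8.20


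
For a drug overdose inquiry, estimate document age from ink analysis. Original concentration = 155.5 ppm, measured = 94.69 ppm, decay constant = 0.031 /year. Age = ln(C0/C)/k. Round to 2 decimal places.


Document age estimation:
C0/C = 155.5 / 94.69 = 1.642201
ln(C0/C) = 0.496037
t = 0.496037 / 0.031 = 16.00 years

16.00


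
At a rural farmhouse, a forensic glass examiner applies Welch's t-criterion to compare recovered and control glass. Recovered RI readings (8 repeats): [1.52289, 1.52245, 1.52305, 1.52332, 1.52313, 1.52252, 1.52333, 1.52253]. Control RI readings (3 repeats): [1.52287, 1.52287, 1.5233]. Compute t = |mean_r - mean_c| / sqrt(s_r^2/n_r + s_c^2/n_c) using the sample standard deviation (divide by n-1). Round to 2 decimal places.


Welch's t-criterion for glass RI comparison:
Recovered mean = sum / n_r = 12.18322 / 8 = 1.5229025
Control mean = sum / n_c = 4.56904 / 3 = 1.5230133
Recovered sample variance s_r^2 = 1.31507e-07
Control sample variance s_c^2 = 6.16333e-08
Welch SE (unpooled) = sqrt(s_r^2/n_r + s_c^2/n_c) = sqrt(1.64384e-08 + 2.05444e-08) = sqrt(3.69828e-08) = 0.000192309
|mean_r - mean_c| = 0.000110833
t = 0.000110833 / 0.000192309 = 0.58

0.58


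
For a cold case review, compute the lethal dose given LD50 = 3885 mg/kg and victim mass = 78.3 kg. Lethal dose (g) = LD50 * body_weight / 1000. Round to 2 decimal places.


Lethal dose calculation:
Lethal dose = LD50 * body_weight / 1000
= 3885 * 78.3 / 1000
= 304195.5 / 1000
= 304.20 g

304.20


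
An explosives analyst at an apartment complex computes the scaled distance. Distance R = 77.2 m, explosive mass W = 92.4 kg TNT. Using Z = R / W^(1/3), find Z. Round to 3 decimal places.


Scaled distance calculation:
W^(1/3) = 92.4^(1/3) = 4.520891
Z = R / W^(1/3) = 77.2 / 4.520891
Z = 17.076 m/kg^(1/3)

17.076


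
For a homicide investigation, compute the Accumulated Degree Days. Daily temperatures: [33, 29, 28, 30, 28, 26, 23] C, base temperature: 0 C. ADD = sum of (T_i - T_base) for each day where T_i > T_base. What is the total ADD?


Computing ADD day by day:
Day 1: max(0, 33 - 0) = 33
Day 2: max(0, 29 - 0) = 29
Day 3: max(0, 28 - 0) = 28
Day 4: max(0, 30 - 0) = 30
Day 5: max(0, 28 - 0) = 28
Day 6: max(0, 26 - 0) = 26
Day 7: max(0, 23 - 0) = 23
Total ADD = 197

197


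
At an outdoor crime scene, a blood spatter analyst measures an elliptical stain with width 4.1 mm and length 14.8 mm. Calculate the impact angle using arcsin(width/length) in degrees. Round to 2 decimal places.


Blood spatter impact angle calculation:
width / length = 4.1 / 14.8 = 0.277027
angle = arcsin(0.277027)
angle = 16.08 degrees

16.08


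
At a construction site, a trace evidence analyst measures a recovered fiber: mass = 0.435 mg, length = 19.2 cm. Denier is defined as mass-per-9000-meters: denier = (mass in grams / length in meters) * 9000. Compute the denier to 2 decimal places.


Denier calculation:
Mass in grams = 0.435 mg / 1000 = 0.000435 g
Length in meters = 19.2 cm / 100 = 0.192 m
Linear density = mass / length = 0.000435 / 0.192 = 0.00226562 g/m
Denier = (g/m) * 9000 = 0.00226562 * 9000 = 20.39

20.39


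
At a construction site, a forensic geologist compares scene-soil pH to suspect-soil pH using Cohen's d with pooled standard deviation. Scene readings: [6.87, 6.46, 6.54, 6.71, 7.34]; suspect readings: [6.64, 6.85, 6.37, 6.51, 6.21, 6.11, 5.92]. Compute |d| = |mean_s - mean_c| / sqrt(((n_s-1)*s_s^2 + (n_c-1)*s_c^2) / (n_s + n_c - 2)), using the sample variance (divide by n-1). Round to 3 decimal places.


Pooled-variance Cohen's d for soil pH comparison:
Scene mean = 33.92 / 5 = 6.784
Suspect mean = 44.61 / 7 = 6.372857
Scene sample variance s_s^2 = 0.12163
Suspect sample variance s_c^2 = 0.10309
Pooled variance = ((n_s-1)*s_s^2 + (n_c-1)*s_c^2) / (n_s + n_c - 2) = 0.110506
Pooled SD = sqrt(0.110506) = 0.332424
Mean difference = 0.411143
|d| = |0.411143| / 0.332424 = 1.237

1.237


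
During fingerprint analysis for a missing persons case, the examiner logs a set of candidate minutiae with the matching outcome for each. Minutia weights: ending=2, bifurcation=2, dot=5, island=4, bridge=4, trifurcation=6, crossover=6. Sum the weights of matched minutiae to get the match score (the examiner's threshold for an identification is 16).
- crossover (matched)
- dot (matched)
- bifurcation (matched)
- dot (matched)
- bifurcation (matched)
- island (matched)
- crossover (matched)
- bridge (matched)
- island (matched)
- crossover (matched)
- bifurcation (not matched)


Weighted minutiae match score:
  crossover: matched, +6 (running total 6)
  dot: matched, +5 (running total 11)
  bifurcation: matched, +2 (running total 13)
  dot: matched, +5 (running total 18)
  bifurcation: matched, +2 (running total 20)
  island: matched, +4 (running total 24)
  crossover: matched, +6 (running total 30)
  bridge: matched, +4 (running total 34)
  island: matched, +4 (running total 38)
  crossover: matched, +6 (running total 44)
  bifurcation: not matched, +0
Total score = 44
Threshold = 16; verdict = identification

44


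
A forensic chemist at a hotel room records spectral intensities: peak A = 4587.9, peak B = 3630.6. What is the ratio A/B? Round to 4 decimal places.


Spectral peak ratio:
Peak A = 4587.9 counts
Peak B = 3630.6 counts
Ratio = 4587.9 / 3630.6 = 1.2637

1.2637


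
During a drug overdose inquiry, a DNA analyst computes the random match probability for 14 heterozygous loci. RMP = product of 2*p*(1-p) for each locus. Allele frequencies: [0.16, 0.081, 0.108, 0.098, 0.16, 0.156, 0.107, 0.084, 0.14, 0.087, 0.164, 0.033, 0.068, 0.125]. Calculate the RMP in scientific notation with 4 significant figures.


Computing RMP for 14 loci:
Locus 1: 2 * 0.16 * 0.84 = 0.2688
Locus 2: 2 * 0.081 * 0.919 = 0.148878
Locus 3: 2 * 0.108 * 0.892 = 0.192672
Locus 4: 2 * 0.098 * 0.902 = 0.176792
Locus 5: 2 * 0.16 * 0.84 = 0.2688
Locus 6: 2 * 0.156 * 0.844 = 0.263328
Locus 7: 2 * 0.107 * 0.893 = 0.191102
Locus 8: 2 * 0.084 * 0.916 = 0.153888
Locus 9: 2 * 0.14 * 0.86 = 0.2408
Locus 10: 2 * 0.087 * 0.913 = 0.158862
Locus 11: 2 * 0.164 * 0.836 = 0.274208
Locus 12: 2 * 0.033 * 0.967 = 0.063822
Locus 13: 2 * 0.068 * 0.932 = 0.126752
Locus 14: 2 * 0.125 * 0.875 = 0.21875
RMP = 5.267e-11

5.267e-11


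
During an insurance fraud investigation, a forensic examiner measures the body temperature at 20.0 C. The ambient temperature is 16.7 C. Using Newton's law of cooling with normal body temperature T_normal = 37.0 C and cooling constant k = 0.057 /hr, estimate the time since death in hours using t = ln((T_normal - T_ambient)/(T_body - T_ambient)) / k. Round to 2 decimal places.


Using Newton's law of cooling:
t = ln((T_normal - T_ambient) / (T_body - T_ambient)) / k
T_normal - T_ambient = 20.3
T_body - T_ambient = 3.3
Ratio = 6.151515
ln(ratio) = 1.816698
t = 1.816698 / 0.057 = 31.87 hours

31.87


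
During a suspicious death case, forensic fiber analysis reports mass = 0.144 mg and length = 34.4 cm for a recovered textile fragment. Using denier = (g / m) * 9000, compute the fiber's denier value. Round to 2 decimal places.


Denier calculation:
Mass in grams = 0.144 mg / 1000 = 0.000144 g
Length in meters = 34.4 cm / 100 = 0.344 m
Linear density = mass / length = 0.000144 / 0.344 = 0.0004186 g/m
Denier = (g/m) * 9000 = 0.0004186 * 9000 = 3.77

3.77


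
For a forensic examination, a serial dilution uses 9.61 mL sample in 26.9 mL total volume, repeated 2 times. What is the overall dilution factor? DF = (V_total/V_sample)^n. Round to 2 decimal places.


Dilution factor calculation:
Single dilution = V_total / V_sample = 26.9 / 9.61 ≈ 2.799168
Number of dilutions = 2
Total DF = (26.9 / 9.61)^2 (full precision, rounded at the end) = 7.84

7.84


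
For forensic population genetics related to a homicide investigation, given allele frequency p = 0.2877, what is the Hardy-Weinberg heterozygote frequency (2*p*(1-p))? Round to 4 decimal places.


Hardy-Weinberg heterozygote frequency:
q = 1 - p = 1 - 0.2877 = 0.7123
2pq = 2 * 0.2877 * 0.7123 = 0.4099

0.4099


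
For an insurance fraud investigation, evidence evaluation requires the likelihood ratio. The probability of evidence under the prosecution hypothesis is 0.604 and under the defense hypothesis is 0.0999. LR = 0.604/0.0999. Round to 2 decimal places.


Likelihood ratio calculation:
LR = P(E|Hp) / P(E|Hd)
LR = 0.604 / 0.0999
LR = 6.05

6.05


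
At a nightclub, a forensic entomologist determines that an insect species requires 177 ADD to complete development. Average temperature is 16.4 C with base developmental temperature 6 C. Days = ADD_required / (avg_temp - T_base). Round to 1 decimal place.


Insect development time:
Effective temperature = avg_temp - T_base = 16.4 - 6 = 10.4 C
Days = ADD / effective_temp = 177 / 10.4 = 17.0 days

17.0


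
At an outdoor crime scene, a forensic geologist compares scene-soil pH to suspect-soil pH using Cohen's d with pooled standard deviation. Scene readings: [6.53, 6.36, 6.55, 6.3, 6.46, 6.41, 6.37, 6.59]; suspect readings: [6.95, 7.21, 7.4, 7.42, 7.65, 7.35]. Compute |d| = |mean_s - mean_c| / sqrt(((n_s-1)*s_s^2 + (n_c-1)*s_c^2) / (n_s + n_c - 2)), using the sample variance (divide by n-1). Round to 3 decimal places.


Pooled-variance Cohen's d for soil pH comparison:
Scene mean = 51.57 / 8 = 6.44625
Suspect mean = 43.98 / 6 = 7.33
Scene sample variance s_s^2 = 0.010655
Suspect sample variance s_c^2 = 0.05492
Pooled variance = ((n_s-1)*s_s^2 + (n_c-1)*s_c^2) / (n_s + n_c - 2) = 0.029099
Pooled SD = sqrt(0.029099) = 0.170584
Mean difference = -0.88375
|d| = |-0.88375| / 0.170584 = 5.181

5.181


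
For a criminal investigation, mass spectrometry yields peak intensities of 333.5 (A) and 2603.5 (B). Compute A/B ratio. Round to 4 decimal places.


Spectral peak ratio:
Peak A = 333.5 counts
Peak B = 2603.5 counts
Ratio = 333.5 / 2603.5 = 0.1281

0.1281


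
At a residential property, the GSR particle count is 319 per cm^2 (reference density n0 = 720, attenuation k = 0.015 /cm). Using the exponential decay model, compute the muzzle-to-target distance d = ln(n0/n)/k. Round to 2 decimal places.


GSR distance calculation:
n0/n = 720 / 319 = 2.257053
ln(n0/n) = 0.81406
d = 0.81406 / 0.015 = 54.27 cm

54.27


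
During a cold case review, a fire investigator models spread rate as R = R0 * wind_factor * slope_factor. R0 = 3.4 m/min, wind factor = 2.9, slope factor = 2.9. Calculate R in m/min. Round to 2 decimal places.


Fire spread rate calculation:
R = R0 * wind_factor * slope_factor
= 3.4 * 2.9 * 2.9
= 9.86 * 2.9
= 28.59 m/min

28.59


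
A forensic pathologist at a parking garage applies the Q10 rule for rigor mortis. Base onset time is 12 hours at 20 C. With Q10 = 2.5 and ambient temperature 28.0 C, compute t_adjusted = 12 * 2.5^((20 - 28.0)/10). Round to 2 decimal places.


Rigor mortis time adjustment:
Exponent = (T_ref - T_actual) / 10 = (20 - 28.0) / 10 = -0.8
Q10 factor = 2.5^-0.8 = 0.48045
t_adjusted = 12 * 0.48045 = 5.77 hours

5.77


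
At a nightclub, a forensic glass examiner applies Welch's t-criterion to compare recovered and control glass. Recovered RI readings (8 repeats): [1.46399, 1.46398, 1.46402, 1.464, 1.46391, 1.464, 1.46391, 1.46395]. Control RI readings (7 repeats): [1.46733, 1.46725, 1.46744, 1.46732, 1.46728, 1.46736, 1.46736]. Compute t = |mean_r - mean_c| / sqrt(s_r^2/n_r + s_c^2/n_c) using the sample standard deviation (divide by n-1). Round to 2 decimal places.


Welch's t-criterion for glass RI comparison:
Recovered mean = sum / n_r = 11.71176 / 8 = 1.46397
Control mean = sum / n_c = 10.27134 / 7 = 1.4673343
Recovered sample variance s_r^2 = 1.77143e-09
Control sample variance s_c^2 = 3.79524e-09
Welch SE (unpooled) = sqrt(s_r^2/n_r + s_c^2/n_c) = sqrt(2.21429e-10 + 5.42177e-10) = sqrt(7.63606e-10) = 2.76334e-05
|mean_r - mean_c| = 0.00336429
t = 0.00336429 / 2.76334e-05 = 121.75

121.75


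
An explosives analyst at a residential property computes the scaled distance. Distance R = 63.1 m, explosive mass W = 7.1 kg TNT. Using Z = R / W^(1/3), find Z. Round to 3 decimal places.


Scaled distance calculation:
W^(1/3) = 7.1^(1/3) = 1.921997
Z = R / W^(1/3) = 63.1 / 1.921997
Z = 32.830 m/kg^(1/3)

32.830


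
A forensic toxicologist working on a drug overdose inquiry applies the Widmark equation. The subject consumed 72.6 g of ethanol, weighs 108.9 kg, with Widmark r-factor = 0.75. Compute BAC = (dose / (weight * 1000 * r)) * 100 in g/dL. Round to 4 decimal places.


Applying the Widmark formula:
BAC = (dose_g / (body_wt * 1000 * r)) * 100
Denominator = 108.9 * 1000 * 0.75 = 81675
BAC = (72.6 / 81675) * 100
BAC = 0.0889 g/dL

0.0889


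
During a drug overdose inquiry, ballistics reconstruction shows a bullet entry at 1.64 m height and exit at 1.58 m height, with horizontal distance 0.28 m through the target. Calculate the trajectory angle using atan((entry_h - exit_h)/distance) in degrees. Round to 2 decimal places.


Bullet trajectory angle:
Height difference = 1.64 - 1.58 = 0.06 m
angle = atan(0.06 / 0.28)
angle = atan(0.214286)
angle = 12.09 degrees

12.09


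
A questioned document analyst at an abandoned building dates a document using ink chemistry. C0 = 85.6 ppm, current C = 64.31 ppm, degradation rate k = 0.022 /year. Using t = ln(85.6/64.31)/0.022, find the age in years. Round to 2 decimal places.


Document age estimation:
C0/C = 85.6 / 64.31 = 1.331053
ln(C0/C) = 0.28597
t = 0.28597 / 0.022 = 13.00 years

13.00


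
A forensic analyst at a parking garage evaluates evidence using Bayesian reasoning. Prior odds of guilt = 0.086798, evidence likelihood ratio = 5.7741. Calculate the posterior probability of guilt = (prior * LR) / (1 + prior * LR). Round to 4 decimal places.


Bayesian evidence evaluation:
Posterior odds = prior_odds * LR = 0.086798 * 5.7741 = 0.5011803
Posterior probability = posterior_odds / (1 + posterior_odds)
= 0.5011803 / (1 + 0.5011803)
= 0.5011803 / 1.5011803
= 0.3339

0.3339


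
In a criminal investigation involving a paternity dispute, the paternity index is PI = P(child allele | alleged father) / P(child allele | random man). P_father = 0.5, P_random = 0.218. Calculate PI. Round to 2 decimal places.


Paternity Index calculation:
PI = P(allele|father) / P(allele|random)
PI = 0.5 / 0.218
PI = 2.29

2.29


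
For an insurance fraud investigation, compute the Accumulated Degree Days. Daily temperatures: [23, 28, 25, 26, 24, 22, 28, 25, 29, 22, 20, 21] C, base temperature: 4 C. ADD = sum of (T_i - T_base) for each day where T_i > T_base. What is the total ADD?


Computing ADD day by day:
Day 1: max(0, 23 - 4) = 19
Day 2: max(0, 28 - 4) = 24
Day 3: max(0, 25 - 4) = 21
Day 4: max(0, 26 - 4) = 22
Day 5: max(0, 24 - 4) = 20
Day 6: max(0, 22 - 4) = 18
Day 7: max(0, 28 - 4) = 24
Day 8: max(0, 25 - 4) = 21
Day 9: max(0, 29 - 4) = 25
Day 10: max(0, 22 - 4) = 18
Day 11: max(0, 20 - 4) = 16
Day 12: max(0, 21 - 4) = 17
Total ADD = 245

245


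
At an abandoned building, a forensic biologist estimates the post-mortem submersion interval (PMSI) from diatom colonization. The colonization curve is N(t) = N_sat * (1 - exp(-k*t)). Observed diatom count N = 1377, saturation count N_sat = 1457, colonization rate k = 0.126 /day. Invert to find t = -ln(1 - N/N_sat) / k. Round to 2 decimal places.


PMSI from diatom colonization curve:
N / N_sat = 1377 / 1457 = 0.945093
1 - N/N_sat = 0.054907
ln(1 - N/N_sat) = -2.902114
t = -ln(1 - N/N_sat) / k = -(-2.902114) / 0.126 = 23.03 days

23.03


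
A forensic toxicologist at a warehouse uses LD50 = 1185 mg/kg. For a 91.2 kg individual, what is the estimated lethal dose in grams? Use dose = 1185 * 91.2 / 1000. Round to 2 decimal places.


Lethal dose calculation:
Lethal dose = LD50 * body_weight / 1000
= 1185 * 91.2 / 1000
= 108072 / 1000
= 108.07 g

108.07


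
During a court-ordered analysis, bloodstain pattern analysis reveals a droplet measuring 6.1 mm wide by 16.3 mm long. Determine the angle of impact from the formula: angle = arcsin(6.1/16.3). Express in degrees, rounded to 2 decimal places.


Blood spatter impact angle calculation:
width / length = 6.1 / 16.3 = 0.374233
angle = arcsin(0.374233)
angle = 21.98 degrees

21.98


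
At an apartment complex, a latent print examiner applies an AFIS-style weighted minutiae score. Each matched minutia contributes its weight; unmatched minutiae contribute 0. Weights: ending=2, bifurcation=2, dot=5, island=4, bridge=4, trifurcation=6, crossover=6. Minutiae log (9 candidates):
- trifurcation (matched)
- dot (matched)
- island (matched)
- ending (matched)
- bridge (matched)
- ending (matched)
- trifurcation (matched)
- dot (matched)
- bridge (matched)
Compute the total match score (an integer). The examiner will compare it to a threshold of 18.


Weighted minutiae match score:
  trifurcation: matched, +6 (running total 6)
  dot: matched, +5 (running total 11)
  island: matched, +4 (running total 15)
  ending: matched, +2 (running total 17)
  bridge: matched, +4 (running total 21)
  ending: matched, +2 (running total 23)
  trifurcation: matched, +6 (running total 29)
  dot: matched, +5 (running total 34)
  bridge: matched, +4 (running total 38)
Total score = 38
Threshold = 18; verdict = identification

38


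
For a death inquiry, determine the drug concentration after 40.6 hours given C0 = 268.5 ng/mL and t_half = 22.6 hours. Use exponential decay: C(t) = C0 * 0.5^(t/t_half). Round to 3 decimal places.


Drug concentration decay:
Number of half-lives = t / t_half = 40.6 / 22.6 = 1.79646
Decay factor = 0.5^1.79646 = 0.28788011
C(t) = 268.5 * 0.28788011 = 77.296 ng/mL

77.296


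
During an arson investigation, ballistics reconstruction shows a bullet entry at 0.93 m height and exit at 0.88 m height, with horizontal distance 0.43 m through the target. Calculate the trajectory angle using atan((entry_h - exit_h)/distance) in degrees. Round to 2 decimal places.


Bullet trajectory angle:
Height difference = 0.93 - 0.88 = 0.05 m
angle = atan(0.05 / 0.43)
angle = atan(0.116279)
angle = 6.63 degrees

6.63


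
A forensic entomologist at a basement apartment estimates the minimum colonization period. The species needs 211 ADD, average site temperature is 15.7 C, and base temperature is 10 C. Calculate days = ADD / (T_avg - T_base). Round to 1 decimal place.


Insect development time:
Effective temperature = avg_temp - T_base = 15.7 - 10 = 5.7 C
Days = ADD / effective_temp = 211 / 5.7 = 37.0 days

37.0


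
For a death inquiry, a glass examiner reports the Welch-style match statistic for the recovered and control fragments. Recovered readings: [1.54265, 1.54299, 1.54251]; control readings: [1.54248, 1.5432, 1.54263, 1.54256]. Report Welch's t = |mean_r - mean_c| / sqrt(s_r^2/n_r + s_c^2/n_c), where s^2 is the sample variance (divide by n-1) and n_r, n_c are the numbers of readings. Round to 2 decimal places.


Welch's t-criterion for glass RI comparison:
Recovered mean = sum / n_r = 4.62815 / 3 = 1.5427167
Control mean = sum / n_c = 6.17087 / 4 = 1.5427175
Recovered sample variance s_r^2 = 6.09333e-08
Control sample variance s_c^2 = 1.07225e-07
Welch SE (unpooled) = sqrt(s_r^2/n_r + s_c^2/n_c) = sqrt(2.03111e-08 + 2.68062e-08) = sqrt(4.71173e-08) = 0.000217065
|mean_r - mean_c| = 8.33333e-07
t = 8.33333e-07 / 0.000217065 = 0.00

0.00


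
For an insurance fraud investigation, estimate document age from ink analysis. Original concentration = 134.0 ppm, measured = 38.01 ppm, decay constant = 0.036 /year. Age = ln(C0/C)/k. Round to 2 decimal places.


Document age estimation:
C0/C = 134.0 / 38.01 = 3.525388
ln(C0/C) = 1.259991
t = 1.259991 / 0.036 = 35.00 years

35.00


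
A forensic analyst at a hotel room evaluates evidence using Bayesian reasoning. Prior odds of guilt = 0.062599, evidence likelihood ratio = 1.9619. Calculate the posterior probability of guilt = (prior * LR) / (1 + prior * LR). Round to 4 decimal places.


Bayesian evidence evaluation:
Posterior odds = prior_odds * LR = 0.062599 * 1.9619 = 0.122813
Posterior probability = posterior_odds / (1 + posterior_odds)
= 0.122813 / (1 + 0.122813)
= 0.122813 / 1.122813
= 0.1094

0.1094


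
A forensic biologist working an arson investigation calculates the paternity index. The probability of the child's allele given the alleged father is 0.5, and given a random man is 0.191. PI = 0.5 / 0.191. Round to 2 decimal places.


Paternity Index calculation:
PI = P(allele|father) / P(allele|random)
PI = 0.5 / 0.191
PI = 2.62

2.62


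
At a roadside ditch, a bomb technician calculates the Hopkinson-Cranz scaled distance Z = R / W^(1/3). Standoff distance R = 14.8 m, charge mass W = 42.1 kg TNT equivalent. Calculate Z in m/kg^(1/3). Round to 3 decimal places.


Scaled distance calculation:
W^(1/3) = 42.1^(1/3) = 3.478783
Z = R / W^(1/3) = 14.8 / 3.478783
Z = 4.254 m/kg^(1/3)

4.254


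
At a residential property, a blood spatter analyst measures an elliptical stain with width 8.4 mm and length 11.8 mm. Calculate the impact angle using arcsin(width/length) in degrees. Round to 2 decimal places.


Blood spatter impact angle calculation:
width / length = 8.4 / 11.8 = 0.711864
angle = arcsin(0.711864)
angle = 45.39 degrees

45.39


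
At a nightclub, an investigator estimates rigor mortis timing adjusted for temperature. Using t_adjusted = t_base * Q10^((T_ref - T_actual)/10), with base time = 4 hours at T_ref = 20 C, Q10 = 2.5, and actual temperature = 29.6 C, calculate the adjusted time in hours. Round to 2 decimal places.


Rigor mortis time adjustment:
Exponent = (T_ref - T_actual) / 10 = (20 - 29.6) / 10 = -0.96
Q10 factor = 2.5^-0.96 = 0.41493
t_adjusted = 4 * 0.41493 = 1.66 hours

1.66


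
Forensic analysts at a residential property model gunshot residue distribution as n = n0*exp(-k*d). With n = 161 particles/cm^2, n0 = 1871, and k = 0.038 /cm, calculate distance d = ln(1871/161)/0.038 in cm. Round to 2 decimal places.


GSR distance calculation:
n0/n = 1871 / 161 = 11.621118
ln(n0/n) = 2.452824
d = 2.452824 / 0.038 = 64.55 cm

64.55


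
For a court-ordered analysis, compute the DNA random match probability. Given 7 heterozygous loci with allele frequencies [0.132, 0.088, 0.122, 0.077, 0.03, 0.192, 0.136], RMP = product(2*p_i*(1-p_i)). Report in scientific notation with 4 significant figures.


Computing RMP for 7 loci:
Locus 1: 2 * 0.132 * 0.868 = 0.229152
Locus 2: 2 * 0.088 * 0.912 = 0.160512
Locus 3: 2 * 0.122 * 0.878 = 0.214232
Locus 4: 2 * 0.077 * 0.923 = 0.142142
Locus 5: 2 * 0.03 * 0.97 = 0.0582
Locus 6: 2 * 0.192 * 0.808 = 0.310272
Locus 7: 2 * 0.136 * 0.864 = 0.235008
RMP = 4.753e-06

4.753e-06


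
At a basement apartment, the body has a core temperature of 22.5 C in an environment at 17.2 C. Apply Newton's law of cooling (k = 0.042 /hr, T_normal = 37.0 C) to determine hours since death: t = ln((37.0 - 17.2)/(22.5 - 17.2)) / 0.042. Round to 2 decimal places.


Using Newton's law of cooling:
t = ln((T_normal - T_ambient) / (T_body - T_ambient)) / k
T_normal - T_ambient = 19.8
T_body - T_ambient = 5.3
Ratio = 3.735849
ln(ratio) = 1.317975
t = 1.317975 / 0.042 = 31.38 hours

31.38


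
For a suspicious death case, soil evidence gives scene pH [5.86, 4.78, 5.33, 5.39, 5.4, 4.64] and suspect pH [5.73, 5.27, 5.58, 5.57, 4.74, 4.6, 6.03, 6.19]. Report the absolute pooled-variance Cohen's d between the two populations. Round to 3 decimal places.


Pooled-variance Cohen's d for soil pH comparison:
Scene mean = 31.4 / 6 = 5.233333
Suspect mean = 43.71 / 8 = 5.46375
Scene sample variance s_s^2 = 0.202387
Suspect sample variance s_c^2 = 0.321598
Pooled variance = ((n_s-1)*s_s^2 + (n_c-1)*s_c^2) / (n_s + n_c - 2) = 0.271927
Pooled SD = sqrt(0.271927) = 0.521466
Mean difference = -0.230417
|d| = |-0.230417| / 0.521466 = 0.442

0.442
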